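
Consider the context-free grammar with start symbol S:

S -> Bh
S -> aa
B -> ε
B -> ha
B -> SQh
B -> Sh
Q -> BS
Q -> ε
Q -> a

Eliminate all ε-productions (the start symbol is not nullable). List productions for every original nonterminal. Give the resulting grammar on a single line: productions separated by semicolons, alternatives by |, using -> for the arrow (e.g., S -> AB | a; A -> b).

Nullable set: {B, Q}.
S -> Bh: B nullable, giving Bh | h.
Drop B -> ε.
B -> SQh: Q nullable, giving SQh | Sh.
Drop Q -> ε.
Q -> BS: B nullable, giving BS | S.
Unchanged (no nullable symbols): S -> aa; B -> Sh; B -> ha; Q -> a.

S -> h | Bh | aa; B -> Sh | ha | SQh; Q -> S | a | BS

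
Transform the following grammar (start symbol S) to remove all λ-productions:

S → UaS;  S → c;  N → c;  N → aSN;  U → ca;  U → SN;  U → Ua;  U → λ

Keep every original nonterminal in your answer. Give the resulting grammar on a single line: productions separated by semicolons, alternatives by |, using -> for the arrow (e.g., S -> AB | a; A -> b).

S -> c | aS | UaS; N -> c | aSN; U -> a | SN | Ua | ca

Nullable set: {U}.
S -> UaS: U nullable, giving UaS | aS.
Drop U -> λ.
U -> Ua: U nullable, giving Ua | a.
Unchanged (no nullable symbols): S -> c; N -> aSN; N -> c; U -> SN; U -> ca.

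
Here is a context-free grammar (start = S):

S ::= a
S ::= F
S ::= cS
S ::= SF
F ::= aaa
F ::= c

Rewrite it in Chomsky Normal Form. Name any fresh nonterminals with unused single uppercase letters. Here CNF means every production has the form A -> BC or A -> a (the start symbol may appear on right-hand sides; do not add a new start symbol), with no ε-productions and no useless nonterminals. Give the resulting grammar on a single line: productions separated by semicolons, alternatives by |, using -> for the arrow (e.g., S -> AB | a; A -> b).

S -> a | c | AD | BS | SF; A -> a; B -> c; C -> AA; D -> AA; F -> c | AC

No ε-productions.
After unit-elimination: S -> a | c | SF | cS | aaa; F -> c | aaa.
TERM: introduce A -> a, B -> c and substitute in every rule of length ≥2.
BIN: F -> AAA becomes F -> AC, C -> AA; S -> AAA becomes S -> AD, D -> AA.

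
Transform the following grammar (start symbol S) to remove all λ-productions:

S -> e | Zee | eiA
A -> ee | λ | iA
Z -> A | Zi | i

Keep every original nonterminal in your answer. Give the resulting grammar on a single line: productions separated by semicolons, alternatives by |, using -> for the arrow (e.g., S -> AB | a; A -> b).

S -> e | ee | ei | Zee | eiA; A -> i | ee | iA; Z -> A | i | Zi

Nullable set: {A, Z}.
S -> Zee: Z nullable, giving Zee | ee.
S -> eiA: A nullable, giving ei | eiA.
Drop A -> λ.
A -> iA: A nullable, giving i | iA.
Z -> A: A nullable, giving A.
Z -> Zi: Z nullable, giving Zi | i.
Unchanged (no nullable symbols): S -> e; A -> ee; Z -> i.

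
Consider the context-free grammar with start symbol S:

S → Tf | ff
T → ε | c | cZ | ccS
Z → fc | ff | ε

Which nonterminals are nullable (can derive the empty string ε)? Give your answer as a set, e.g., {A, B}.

Directly nullable (have an ε-rule): {T, Z}.
Not nullable: S — each has a terminal in every rule's right-hand side or depends on a non-nullable symbol.

{T, Z}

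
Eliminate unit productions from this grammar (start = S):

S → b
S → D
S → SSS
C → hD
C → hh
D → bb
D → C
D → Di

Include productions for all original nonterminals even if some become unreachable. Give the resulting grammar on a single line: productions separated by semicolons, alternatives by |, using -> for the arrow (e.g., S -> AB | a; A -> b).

Unit productions: D->C, S->D.
Unit pairs (A ⇒* B via units): (D,C), (S,C), (S,D).
S: inherits non-unit rules of {C, D, S} → Di | SSS | b | bb | hD | hh.
C: inherits non-unit rules of {C} → hD | hh.
D: inherits non-unit rules of {C, D} → Di | bb | hD | hh.

S -> b | Di | bb | hD | hh | SSS; C -> hD | hh; D -> Di | bb | hD | hh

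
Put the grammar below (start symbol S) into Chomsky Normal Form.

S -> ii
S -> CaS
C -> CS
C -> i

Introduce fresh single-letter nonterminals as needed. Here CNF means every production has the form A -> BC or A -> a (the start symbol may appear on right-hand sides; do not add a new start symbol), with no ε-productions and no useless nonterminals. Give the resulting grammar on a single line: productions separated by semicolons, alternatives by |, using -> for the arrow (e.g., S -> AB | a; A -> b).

No ε-productions.
No unit productions to eliminate.
TERM: introduce A -> a, B -> i and substitute in every rule of length ≥2.
BIN: S -> CAS becomes S -> CD, D -> AS.

S -> BB | CD; A -> a; B -> i; C -> i | CS; D -> AS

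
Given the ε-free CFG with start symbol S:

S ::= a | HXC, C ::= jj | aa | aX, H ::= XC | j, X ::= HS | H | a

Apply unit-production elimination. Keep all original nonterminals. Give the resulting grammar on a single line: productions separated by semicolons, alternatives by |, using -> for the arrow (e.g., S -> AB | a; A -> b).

S -> a | HXC; C -> aX | aa | jj; H -> j | XC; X -> a | j | HS | XC

Unit productions: X->H.
Unit pairs (A ⇒* B via units): (X,H).
S: inherits non-unit rules of {S} → HXC | a.
C: inherits non-unit rules of {C} → aX | aa | jj.
H: inherits non-unit rules of {H} → XC | j.
X: inherits non-unit rules of {H, X} → HS | XC | a | j.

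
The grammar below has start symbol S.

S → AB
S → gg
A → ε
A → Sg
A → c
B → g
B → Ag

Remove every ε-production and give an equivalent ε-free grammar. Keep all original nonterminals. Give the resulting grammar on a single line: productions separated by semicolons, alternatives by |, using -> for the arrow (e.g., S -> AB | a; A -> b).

S -> B | AB | gg; A -> c | Sg; B -> g | Ag

Nullable set: {A}.
S -> AB: A nullable, giving AB | B.
Drop A -> ε.
B -> Ag: A nullable, giving Ag | g.
Unchanged (no nullable symbols): S -> gg; A -> Sg; A -> c; B -> g.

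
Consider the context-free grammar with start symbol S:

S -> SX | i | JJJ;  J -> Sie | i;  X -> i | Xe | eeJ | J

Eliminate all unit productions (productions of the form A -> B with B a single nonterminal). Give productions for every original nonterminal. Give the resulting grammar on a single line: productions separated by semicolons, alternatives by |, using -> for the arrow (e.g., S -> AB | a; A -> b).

S -> i | SX | JJJ; J -> i | Sie; X -> i | Xe | Sie | eeJ

Unit productions: X->J.
Unit pairs (A ⇒* B via units): (X,J).
S: inherits non-unit rules of {S} → JJJ | SX | i.
J: inherits non-unit rules of {J} → Sie | i.
X: inherits non-unit rules of {J, X} → Sie | Xe | eeJ | i.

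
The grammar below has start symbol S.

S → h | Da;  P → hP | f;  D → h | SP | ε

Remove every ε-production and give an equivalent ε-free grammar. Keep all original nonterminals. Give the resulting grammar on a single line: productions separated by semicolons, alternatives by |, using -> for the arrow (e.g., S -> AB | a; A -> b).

S -> a | h | Da; D -> h | SP; P -> f | hP

Nullable set: {D}.
S -> Da: D nullable, giving Da | a.
Drop D -> ε.
Unchanged (no nullable symbols): S -> h; D -> SP; D -> h; P -> f; P -> hP.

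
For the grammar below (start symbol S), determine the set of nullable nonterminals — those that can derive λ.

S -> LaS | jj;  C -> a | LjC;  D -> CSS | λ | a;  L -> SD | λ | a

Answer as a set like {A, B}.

Directly nullable (have an ε-rule): {D, L}.
Not nullable: C, S — each has a terminal in every rule's right-hand side or depends on a non-nullable symbol.

{D, L}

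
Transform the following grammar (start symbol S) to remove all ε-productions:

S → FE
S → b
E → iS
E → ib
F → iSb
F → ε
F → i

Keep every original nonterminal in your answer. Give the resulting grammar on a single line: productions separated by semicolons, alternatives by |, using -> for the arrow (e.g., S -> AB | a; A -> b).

Nullable set: {F}.
S -> FE: F nullable, giving E | FE.
Drop F -> ε.
Unchanged (no nullable symbols): S -> b; E -> iS; E -> ib; F -> i; F -> iSb.

S -> E | b | FE; E -> iS | ib; F -> i | iSb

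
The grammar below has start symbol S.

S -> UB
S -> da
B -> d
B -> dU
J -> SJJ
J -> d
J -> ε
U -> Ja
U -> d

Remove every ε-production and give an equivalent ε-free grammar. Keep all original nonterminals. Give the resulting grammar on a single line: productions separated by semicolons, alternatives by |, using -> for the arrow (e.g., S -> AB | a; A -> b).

Nullable set: {J}.
Drop J -> ε.
J -> SJJ: J, J nullable, giving S | SJ | SJJ.
U -> Ja: J nullable, giving Ja | a.
Unchanged (no nullable symbols): S -> UB; S -> da; B -> d; B -> dU; J -> d; U -> d.

S -> UB | da; B -> d | dU; J -> S | d | SJ | SJJ; U -> a | d | Ja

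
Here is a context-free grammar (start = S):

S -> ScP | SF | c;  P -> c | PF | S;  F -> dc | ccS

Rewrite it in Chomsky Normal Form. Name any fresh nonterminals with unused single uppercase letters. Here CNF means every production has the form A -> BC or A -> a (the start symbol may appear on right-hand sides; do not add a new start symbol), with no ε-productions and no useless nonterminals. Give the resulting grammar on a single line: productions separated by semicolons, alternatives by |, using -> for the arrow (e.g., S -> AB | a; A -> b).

S -> c | SE | SF; A -> c; B -> d; C -> AS; D -> AP; E -> AP; F -> AC | BA; P -> c | PF | SD | SF

No ε-productions.
After unit-elimination: S -> c | SF | ScP; F -> dc | ccS; P -> c | PF | SF | ScP.
TERM: introduce A -> c, B -> d and substitute in every rule of length ≥2.
BIN: F -> AAS becomes F -> AC, C -> AS; P -> SAP becomes P -> SD, D -> AP; S -> SAP becomes S -> SE, E -> AP.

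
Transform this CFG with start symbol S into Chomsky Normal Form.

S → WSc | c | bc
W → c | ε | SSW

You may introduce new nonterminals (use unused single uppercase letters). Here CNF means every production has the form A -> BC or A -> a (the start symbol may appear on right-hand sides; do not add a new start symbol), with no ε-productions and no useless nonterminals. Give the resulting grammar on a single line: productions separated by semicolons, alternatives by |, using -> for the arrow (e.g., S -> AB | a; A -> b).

S -> c | BA | SA | WC; A -> c; B -> b; C -> SA; D -> SW; W -> c | SD | SS

Nullable: {W}; after ε-elimination: S -> c | Sc | bc | WSc; W -> c | SS | SSW.
No unit productions to eliminate.
TERM: introduce B -> b, A -> c and substitute in every rule of length ≥2.
BIN: S -> WSA becomes S -> WC, C -> SA; W -> SSW becomes W -> SD, D -> SW.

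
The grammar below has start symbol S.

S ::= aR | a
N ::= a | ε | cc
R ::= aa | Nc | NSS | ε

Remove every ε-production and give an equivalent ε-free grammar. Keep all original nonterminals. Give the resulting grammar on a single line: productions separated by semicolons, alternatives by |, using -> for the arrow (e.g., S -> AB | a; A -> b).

Nullable set: {N, R}.
S -> aR: R nullable, giving a | aR.
Drop N -> ε.
Drop R -> ε.
R -> NSS: N nullable, giving NSS | SS.
R -> Nc: N nullable, giving Nc | c.
Unchanged (no nullable symbols): S -> a; N -> a; N -> cc; R -> aa.

S -> a | aR; N -> a | cc; R -> c | Nc | SS | aa | NSS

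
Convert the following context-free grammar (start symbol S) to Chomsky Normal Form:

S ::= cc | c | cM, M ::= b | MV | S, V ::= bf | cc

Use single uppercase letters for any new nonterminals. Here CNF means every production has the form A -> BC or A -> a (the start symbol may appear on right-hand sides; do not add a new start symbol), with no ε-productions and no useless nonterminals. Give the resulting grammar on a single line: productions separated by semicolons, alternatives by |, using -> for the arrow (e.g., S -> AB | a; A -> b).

No ε-productions.
After unit-elimination: S -> c | cM | cc; M -> b | c | MV | cM | cc; V -> bf | cc.
TERM: introduce B -> b, A -> c, C -> f and substitute in every rule of length ≥2.

S -> c | AA | AM; A -> c; B -> b; C -> f; M -> b | c | AA | AM | MV; V -> AA | BC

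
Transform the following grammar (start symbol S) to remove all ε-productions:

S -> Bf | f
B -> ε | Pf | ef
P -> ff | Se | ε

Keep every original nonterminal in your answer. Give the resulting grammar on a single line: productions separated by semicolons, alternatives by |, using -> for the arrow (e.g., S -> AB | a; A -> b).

S -> f | Bf; B -> f | Pf | ef; P -> Se | ff

Nullable set: {B, P}.
S -> Bf: B nullable, giving Bf | f.
Drop B -> ε.
B -> Pf: P nullable, giving Pf | f.
Drop P -> ε.
Unchanged (no nullable symbols): S -> f; B -> ef; P -> Se; P -> ff.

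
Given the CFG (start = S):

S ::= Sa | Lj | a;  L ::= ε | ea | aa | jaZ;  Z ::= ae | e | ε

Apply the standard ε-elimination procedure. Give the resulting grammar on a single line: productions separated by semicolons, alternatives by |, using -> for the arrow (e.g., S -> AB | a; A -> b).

S -> a | j | Lj | Sa; L -> aa | ea | ja | jaZ; Z -> e | ae

Nullable set: {L, Z}.
S -> Lj: L nullable, giving Lj | j.
Drop L -> ε.
L -> jaZ: Z nullable, giving ja | jaZ.
Drop Z -> ε.
Unchanged (no nullable symbols): S -> Sa; S -> a; L -> aa; L -> ea; Z -> ae; Z -> e.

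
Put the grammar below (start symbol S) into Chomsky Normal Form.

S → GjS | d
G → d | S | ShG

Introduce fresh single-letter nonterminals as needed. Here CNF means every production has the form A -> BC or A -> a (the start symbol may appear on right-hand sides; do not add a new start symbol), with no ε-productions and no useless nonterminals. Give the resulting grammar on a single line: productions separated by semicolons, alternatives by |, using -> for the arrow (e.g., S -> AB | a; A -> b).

S -> d | GE; A -> j; B -> h; C -> AS; D -> BG; E -> AS; G -> d | GC | SD

No ε-productions.
After unit-elimination: S -> d | GjS; G -> d | GjS | ShG.
TERM: introduce B -> h, A -> j and substitute in every rule of length ≥2.
BIN: G -> GAS becomes G -> GC, C -> AS; G -> SBG becomes G -> SD, D -> BG; S -> GAS becomes S -> GE, E -> AS.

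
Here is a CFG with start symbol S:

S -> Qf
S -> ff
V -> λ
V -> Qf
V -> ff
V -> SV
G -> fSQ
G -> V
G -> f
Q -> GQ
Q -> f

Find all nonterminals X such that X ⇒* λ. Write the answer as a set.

{G, V}

Directly nullable (have an ε-rule): {V}.
G is nullable via G -> V (every symbol on the right is already known nullable).
Not nullable: Q, S — each has a terminal in every rule's right-hand side or depends on a non-nullable symbol.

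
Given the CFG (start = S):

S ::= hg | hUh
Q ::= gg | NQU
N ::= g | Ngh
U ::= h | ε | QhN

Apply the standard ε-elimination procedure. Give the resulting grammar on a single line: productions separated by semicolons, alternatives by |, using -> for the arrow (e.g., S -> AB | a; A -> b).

Nullable set: {U}.
S -> hUh: U nullable, giving hUh | hh.
Q -> NQU: U nullable, giving NQ | NQU.
Drop U -> ε.
Unchanged (no nullable symbols): S -> hg; N -> Ngh; N -> g; Q -> gg; U -> QhN; U -> h.

S -> hg | hh | hUh; N -> g | Ngh; Q -> NQ | gg | NQU; U -> h | QhN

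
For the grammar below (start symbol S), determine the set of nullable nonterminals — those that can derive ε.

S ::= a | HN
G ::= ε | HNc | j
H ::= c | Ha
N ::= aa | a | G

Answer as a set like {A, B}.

Directly nullable (have an ε-rule): {G}.
N is nullable via N -> G (every symbol on the right is already known nullable).
Not nullable: H, S — each has a terminal in every rule's right-hand side or depends on a non-nullable symbol.

{G, N}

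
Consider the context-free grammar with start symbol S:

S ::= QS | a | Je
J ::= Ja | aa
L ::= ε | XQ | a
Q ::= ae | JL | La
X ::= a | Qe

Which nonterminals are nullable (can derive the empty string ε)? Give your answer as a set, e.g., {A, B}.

{L}

Directly nullable (have an ε-rule): {L}.
Not nullable: J, Q, S, X — each has a terminal in every rule's right-hand side or depends on a non-nullable symbol.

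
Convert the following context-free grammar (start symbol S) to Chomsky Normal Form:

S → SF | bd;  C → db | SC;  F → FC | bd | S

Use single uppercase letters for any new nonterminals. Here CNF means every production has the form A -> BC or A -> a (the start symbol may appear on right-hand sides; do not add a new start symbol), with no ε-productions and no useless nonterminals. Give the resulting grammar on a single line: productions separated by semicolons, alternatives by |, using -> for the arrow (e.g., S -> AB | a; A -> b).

S -> BA | SF; A -> d; B -> b; C -> AB | SC; F -> BA | FC | SF

No ε-productions.
After unit-elimination: S -> SF | bd; C -> SC | db; F -> FC | SF | bd.
TERM: introduce B -> b, A -> d and substitute in every rule of length ≥2.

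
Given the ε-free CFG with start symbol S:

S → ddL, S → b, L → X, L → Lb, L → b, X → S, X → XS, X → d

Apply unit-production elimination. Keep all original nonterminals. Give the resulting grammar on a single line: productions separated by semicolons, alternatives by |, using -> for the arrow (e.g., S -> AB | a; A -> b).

S -> b | ddL; L -> b | d | Lb | XS | ddL; X -> b | d | XS | ddL

Unit productions: L->X, X->S.
Unit pairs (A ⇒* B via units): (L,S), (L,X), (X,S).
S: inherits non-unit rules of {S} → b | ddL.
L: inherits non-unit rules of {L, S, X} → Lb | XS | b | d | ddL.
X: inherits non-unit rules of {S, X} → XS | b | d | ddL.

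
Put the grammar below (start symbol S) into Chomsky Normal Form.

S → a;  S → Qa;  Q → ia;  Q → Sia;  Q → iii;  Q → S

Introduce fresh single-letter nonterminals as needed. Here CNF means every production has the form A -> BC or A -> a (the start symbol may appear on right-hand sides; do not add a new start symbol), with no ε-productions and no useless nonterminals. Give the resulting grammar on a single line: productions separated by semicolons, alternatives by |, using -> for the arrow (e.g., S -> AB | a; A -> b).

S -> a | QA; A -> a; B -> i; C -> BB; D -> BA; Q -> a | BA | BC | QA | SD

No ε-productions.
After unit-elimination: S -> a | Qa; Q -> a | Qa | ia | Sia | iii.
TERM: introduce A -> a, B -> i and substitute in every rule of length ≥2.
BIN: Q -> BBB becomes Q -> BC, C -> BB; Q -> SBA becomes Q -> SD, D -> BA.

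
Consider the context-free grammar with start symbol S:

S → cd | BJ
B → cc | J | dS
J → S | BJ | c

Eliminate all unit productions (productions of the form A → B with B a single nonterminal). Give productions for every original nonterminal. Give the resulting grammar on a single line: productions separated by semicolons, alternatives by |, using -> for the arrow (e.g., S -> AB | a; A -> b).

Unit productions: B->J, J->S.
Unit pairs (A ⇒* B via units): (B,J), (B,S), (J,S).
S: inherits non-unit rules of {S} → BJ | cd.
B: inherits non-unit rules of {B, J, S} → BJ | c | cc | cd | dS.
J: inherits non-unit rules of {J, S} → BJ | c | cd.

S -> BJ | cd; B -> c | BJ | cc | cd | dS; J -> c | BJ | cd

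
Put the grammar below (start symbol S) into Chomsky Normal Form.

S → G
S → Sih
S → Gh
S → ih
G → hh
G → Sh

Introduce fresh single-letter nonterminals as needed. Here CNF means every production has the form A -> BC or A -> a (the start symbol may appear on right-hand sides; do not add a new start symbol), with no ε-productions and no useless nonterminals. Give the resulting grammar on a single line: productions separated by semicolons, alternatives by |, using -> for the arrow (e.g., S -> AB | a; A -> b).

No ε-productions.
After unit-elimination: S -> Gh | Sh | hh | ih | Sih; G -> Sh | hh.
TERM: introduce A -> h, B -> i and substitute in every rule of length ≥2.
BIN: S -> SBA becomes S -> SC, C -> BA.

S -> AA | BA | GA | SA | SC; A -> h; B -> i; C -> BA; G -> AA | SA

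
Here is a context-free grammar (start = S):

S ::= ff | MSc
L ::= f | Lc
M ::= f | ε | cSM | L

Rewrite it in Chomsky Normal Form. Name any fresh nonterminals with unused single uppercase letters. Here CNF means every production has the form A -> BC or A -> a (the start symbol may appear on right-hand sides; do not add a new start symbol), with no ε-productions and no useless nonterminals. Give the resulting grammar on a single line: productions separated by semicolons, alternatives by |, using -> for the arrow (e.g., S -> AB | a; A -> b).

Nullable: {M}; after ε-elimination: S -> Sc | ff | MSc; L -> f | Lc; M -> L | f | cS | cSM.
After unit-elimination: S -> Sc | ff | MSc; L -> f | Lc; M -> f | Lc | cS | cSM.
TERM: introduce A -> c, B -> f and substitute in every rule of length ≥2.
BIN: M -> ASM becomes M -> AC, C -> SM; S -> MSA becomes S -> MD, D -> SA.

S -> BB | MD | SA; A -> c; B -> f; C -> SM; D -> SA; L -> f | LA; M -> f | AC | AS | LA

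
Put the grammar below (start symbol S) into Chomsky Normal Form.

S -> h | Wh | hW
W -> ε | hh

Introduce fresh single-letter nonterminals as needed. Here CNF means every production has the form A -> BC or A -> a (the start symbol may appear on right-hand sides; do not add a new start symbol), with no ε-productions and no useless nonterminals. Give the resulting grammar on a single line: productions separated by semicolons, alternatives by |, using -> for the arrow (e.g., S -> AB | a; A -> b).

Nullable: {W}; after ε-elimination: S -> h | Wh | hW; W -> hh.
No unit productions to eliminate.
TERM: introduce A -> h and substitute in every rule of length ≥2.

S -> h | AW | WA; A -> h; W -> AA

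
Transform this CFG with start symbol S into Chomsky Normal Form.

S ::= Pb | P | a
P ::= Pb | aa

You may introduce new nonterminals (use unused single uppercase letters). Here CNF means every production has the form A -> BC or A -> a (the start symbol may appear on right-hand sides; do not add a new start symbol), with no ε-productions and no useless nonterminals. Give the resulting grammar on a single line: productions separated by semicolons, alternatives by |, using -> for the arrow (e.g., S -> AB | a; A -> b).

S -> a | BB | PA; A -> b; B -> a; P -> BB | PA

No ε-productions.
After unit-elimination: S -> a | Pb | aa; P -> Pb | aa.
TERM: introduce B -> a, A -> b and substitute in every rule of length ≥2.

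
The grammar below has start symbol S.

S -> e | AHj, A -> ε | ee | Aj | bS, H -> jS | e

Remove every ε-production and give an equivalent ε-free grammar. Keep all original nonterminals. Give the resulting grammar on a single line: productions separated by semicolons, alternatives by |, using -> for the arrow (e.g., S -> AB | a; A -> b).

Nullable set: {A}.
S -> AHj: A nullable, giving AHj | Hj.
Drop A -> ε.
A -> Aj: A nullable, giving Aj | j.
Unchanged (no nullable symbols): S -> e; A -> bS; A -> ee; H -> e; H -> jS.

S -> e | Hj | AHj; A -> j | Aj | bS | ee; H -> e | jS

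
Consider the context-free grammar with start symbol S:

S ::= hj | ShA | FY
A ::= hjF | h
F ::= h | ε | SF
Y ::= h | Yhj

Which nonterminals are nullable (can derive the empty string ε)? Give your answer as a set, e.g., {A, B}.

Directly nullable (have an ε-rule): {F}.
Not nullable: A, S, Y — each has a terminal in every rule's right-hand side or depends on a non-nullable symbol.

{F}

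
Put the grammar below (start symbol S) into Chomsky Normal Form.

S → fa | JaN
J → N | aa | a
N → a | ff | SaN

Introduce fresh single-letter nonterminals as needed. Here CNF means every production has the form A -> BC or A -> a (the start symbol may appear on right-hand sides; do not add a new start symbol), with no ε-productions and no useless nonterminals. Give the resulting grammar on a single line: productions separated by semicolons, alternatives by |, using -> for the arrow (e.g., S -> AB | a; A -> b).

No ε-productions.
After unit-elimination: S -> fa | JaN; J -> a | aa | ff | SaN; N -> a | ff | SaN.
TERM: introduce A -> a, B -> f and substitute in every rule of length ≥2.
BIN: J -> SAN becomes J -> SC, C -> AN; N -> SAN becomes N -> SD, D -> AN; S -> JAN becomes S -> JE, E -> AN.

S -> BA | JE; A -> a; B -> f; C -> AN; D -> AN; E -> AN; J -> a | AA | BB | SC; N -> a | BB | SD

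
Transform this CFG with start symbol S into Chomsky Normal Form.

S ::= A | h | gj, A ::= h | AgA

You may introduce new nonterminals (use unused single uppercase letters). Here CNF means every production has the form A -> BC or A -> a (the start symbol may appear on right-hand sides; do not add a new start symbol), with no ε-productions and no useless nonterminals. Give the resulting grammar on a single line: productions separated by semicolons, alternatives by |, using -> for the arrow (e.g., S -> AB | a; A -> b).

S -> h | AE | BC; A -> h | AD; B -> g; C -> j; D -> BA; E -> BA

No ε-productions.
After unit-elimination: S -> h | gj | AgA; A -> h | AgA.
TERM: introduce B -> g, C -> j and substitute in every rule of length ≥2.
BIN: A -> ABA becomes A -> AD, D -> BA; S -> ABA becomes S -> AE, E -> BA.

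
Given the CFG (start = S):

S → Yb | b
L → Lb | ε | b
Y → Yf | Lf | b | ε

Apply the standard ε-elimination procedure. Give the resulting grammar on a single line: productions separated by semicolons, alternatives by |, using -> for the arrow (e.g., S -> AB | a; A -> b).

S -> b | Yb; L -> b | Lb; Y -> b | f | Lf | Yf

Nullable set: {L, Y}.
S -> Yb: Y nullable, giving Yb | b.
Drop L -> ε.
L -> Lb: L nullable, giving Lb | b.
Drop Y -> ε.
Y -> Lf: L nullable, giving Lf | f.
Y -> Yf: Y nullable, giving Yf | f.
Unchanged (no nullable symbols): S -> b; L -> b; Y -> b.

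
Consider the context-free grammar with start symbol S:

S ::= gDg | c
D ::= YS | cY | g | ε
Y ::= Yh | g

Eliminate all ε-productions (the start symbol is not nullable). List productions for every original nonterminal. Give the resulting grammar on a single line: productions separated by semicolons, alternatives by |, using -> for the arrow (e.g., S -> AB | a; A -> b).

S -> c | gg | gDg; D -> g | YS | cY; Y -> g | Yh

Nullable set: {D}.
S -> gDg: D nullable, giving gDg | gg.
Drop D -> ε.
Unchanged (no nullable symbols): S -> c; D -> YS; D -> cY; D -> g; Y -> Yh; Y -> g.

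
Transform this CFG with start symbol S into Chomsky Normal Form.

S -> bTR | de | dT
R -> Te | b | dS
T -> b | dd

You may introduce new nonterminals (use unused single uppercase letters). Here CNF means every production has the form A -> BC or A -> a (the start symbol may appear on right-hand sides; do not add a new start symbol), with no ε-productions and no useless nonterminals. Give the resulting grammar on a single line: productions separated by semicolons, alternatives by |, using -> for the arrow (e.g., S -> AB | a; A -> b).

S -> BA | BT | CD; A -> e; B -> d; C -> b; D -> TR; R -> b | BS | TA; T -> b | BB

No ε-productions.
No unit productions to eliminate.
TERM: introduce C -> b, B -> d, A -> e and substitute in every rule of length ≥2.
BIN: S -> CTR becomes S -> CD, D -> TR.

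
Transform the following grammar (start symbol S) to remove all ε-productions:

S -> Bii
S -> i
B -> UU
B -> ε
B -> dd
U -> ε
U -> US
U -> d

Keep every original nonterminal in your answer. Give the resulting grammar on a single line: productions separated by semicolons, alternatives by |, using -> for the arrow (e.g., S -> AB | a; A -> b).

S -> i | ii | Bii; B -> U | UU | dd; U -> S | d | US

Nullable set: {B, U}.
S -> Bii: B nullable, giving Bii | ii.
Drop B -> ε.
B -> UU: U, U nullable, giving U | UU.
Drop U -> ε.
U -> US: U nullable, giving S | US.
Unchanged (no nullable symbols): S -> i; B -> dd; U -> d.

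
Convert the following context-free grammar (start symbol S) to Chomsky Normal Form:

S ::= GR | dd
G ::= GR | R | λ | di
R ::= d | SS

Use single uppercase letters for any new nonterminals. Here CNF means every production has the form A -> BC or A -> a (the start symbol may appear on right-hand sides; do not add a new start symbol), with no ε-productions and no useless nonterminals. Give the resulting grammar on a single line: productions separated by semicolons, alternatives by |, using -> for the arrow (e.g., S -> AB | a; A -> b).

S -> d | AA | GR | SS; A -> d; B -> i; G -> d | AB | GR | SS; R -> d | SS

Nullable: {G}; after ε-elimination: S -> R | GR | dd; G -> R | GR | di; R -> d | SS.
After unit-elimination: S -> d | GR | SS | dd; G -> d | GR | SS | di; R -> d | SS.
TERM: introduce A -> d, B -> i and substitute in every rule of length ≥2.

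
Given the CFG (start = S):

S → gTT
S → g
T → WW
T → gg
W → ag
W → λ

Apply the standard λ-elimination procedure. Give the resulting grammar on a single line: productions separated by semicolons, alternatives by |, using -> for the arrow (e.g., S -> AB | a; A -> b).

S -> g | gT | gTT; T -> W | WW | gg; W -> ag

Nullable set: {T, W}.
S -> gTT: T, T nullable, giving g | gT | gTT.
T -> WW: W, W nullable, giving W | WW.
Drop W -> λ.
Unchanged (no nullable symbols): S -> g; T -> gg; W -> ag.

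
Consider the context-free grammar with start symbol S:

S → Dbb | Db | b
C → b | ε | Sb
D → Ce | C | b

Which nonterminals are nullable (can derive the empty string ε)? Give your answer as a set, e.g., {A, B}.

Directly nullable (have an ε-rule): {C}.
D is nullable via D -> C (every symbol on the right is already known nullable).
Not nullable: S — each has a terminal in every rule's right-hand side or depends on a non-nullable symbol.

{C, D}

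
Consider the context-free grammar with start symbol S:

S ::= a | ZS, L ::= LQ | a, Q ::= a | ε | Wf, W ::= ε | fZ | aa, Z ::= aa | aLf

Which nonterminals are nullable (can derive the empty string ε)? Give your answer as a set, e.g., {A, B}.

{Q, W}

Directly nullable (have an ε-rule): {Q, W}.
Not nullable: L, S, Z — each has a terminal in every rule's right-hand side or depends on a non-nullable symbol.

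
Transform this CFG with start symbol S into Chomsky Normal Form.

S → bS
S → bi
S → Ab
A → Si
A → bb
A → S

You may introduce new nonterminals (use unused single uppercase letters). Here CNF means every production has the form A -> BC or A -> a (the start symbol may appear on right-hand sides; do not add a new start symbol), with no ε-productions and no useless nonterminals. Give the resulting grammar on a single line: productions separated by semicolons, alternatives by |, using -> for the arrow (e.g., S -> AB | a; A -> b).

No ε-productions.
After unit-elimination: S -> Ab | bS | bi; A -> Ab | Si | bS | bb | bi.
TERM: introduce B -> b, C -> i and substitute in every rule of length ≥2.

S -> AB | BC | BS; A -> AB | BB | BC | BS | SC; B -> b; C -> i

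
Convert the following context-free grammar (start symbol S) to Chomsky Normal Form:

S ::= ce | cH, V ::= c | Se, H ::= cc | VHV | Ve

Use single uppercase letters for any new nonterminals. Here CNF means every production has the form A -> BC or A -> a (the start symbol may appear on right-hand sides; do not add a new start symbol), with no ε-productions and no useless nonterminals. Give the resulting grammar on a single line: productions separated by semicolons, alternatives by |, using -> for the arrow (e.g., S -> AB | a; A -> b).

S -> BA | BH; A -> e; B -> c; C -> HV; H -> BB | VA | VC; V -> c | SA

No ε-productions.
No unit productions to eliminate.
TERM: introduce B -> c, A -> e and substitute in every rule of length ≥2.
BIN: H -> VHV becomes H -> VC, C -> HV.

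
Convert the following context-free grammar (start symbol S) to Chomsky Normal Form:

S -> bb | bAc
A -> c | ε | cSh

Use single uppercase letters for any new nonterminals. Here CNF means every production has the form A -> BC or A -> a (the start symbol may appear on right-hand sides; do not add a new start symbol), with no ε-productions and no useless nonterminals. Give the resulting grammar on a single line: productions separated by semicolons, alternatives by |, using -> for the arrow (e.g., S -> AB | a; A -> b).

S -> DB | DD | DF; A -> c | BE; B -> c; C -> h; D -> b; E -> SC; F -> AB

Nullable: {A}; after ε-elimination: S -> bb | bc | bAc; A -> c | cSh.
No unit productions to eliminate.
TERM: introduce D -> b, B -> c, C -> h and substitute in every rule of length ≥2.
BIN: A -> BSC becomes A -> BE, E -> SC; S -> DAB becomes S -> DF, F -> AB.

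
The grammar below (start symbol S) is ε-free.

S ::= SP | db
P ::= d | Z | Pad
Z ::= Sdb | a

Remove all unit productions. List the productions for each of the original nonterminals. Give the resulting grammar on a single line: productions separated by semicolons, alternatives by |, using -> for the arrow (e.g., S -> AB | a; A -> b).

S -> SP | db; P -> a | d | Pad | Sdb; Z -> a | Sdb

Unit productions: P->Z.
Unit pairs (A ⇒* B via units): (P,Z).
S: inherits non-unit rules of {S} → SP | db.
P: inherits non-unit rules of {P, Z} → Pad | Sdb | a | d.
Z: inherits non-unit rules of {Z} → Sdb | a.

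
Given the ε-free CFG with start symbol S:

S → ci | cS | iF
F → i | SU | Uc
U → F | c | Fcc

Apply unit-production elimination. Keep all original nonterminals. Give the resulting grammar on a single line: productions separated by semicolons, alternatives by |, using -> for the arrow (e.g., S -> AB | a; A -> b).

Unit productions: U->F.
Unit pairs (A ⇒* B via units): (U,F).
S: inherits non-unit rules of {S} → cS | ci | iF.
F: inherits non-unit rules of {F} → SU | Uc | i.
U: inherits non-unit rules of {F, U} → Fcc | SU | Uc | c | i.

S -> cS | ci | iF; F -> i | SU | Uc; U -> c | i | SU | Uc | Fcc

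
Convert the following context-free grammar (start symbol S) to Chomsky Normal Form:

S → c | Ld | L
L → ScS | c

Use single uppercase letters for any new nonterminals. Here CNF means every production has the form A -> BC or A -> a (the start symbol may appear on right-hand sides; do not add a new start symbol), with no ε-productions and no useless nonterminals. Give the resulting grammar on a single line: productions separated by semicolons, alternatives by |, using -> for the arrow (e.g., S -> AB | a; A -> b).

S -> c | LB | SD; A -> c; B -> d; C -> AS; D -> AS; L -> c | SC

No ε-productions.
After unit-elimination: S -> c | Ld | ScS; L -> c | ScS.
TERM: introduce A -> c, B -> d and substitute in every rule of length ≥2.
BIN: L -> SAS becomes L -> SC, C -> AS; S -> SAS becomes S -> SD, D -> AS.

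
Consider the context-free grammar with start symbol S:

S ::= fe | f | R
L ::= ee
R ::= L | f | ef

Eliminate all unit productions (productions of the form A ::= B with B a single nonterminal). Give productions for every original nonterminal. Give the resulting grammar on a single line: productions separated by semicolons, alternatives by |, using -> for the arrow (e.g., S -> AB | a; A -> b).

Unit productions: R->L, S->R.
Unit pairs (A ⇒* B via units): (R,L), (S,L), (S,R).
S: inherits non-unit rules of {L, R, S} → ee | ef | f | fe.
L: inherits non-unit rules of {L} → ee.
R: inherits non-unit rules of {L, R} → ee | ef | f.

S -> f | ee | ef | fe; L -> ee; R -> f | ee | ef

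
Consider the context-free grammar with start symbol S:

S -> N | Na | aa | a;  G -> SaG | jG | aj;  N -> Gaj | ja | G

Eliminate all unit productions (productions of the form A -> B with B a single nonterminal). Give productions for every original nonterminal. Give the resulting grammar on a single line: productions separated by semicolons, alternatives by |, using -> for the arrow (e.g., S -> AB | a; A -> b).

Unit productions: N->G, S->N.
Unit pairs (A ⇒* B via units): (N,G), (S,G), (S,N).
S: inherits non-unit rules of {G, N, S} → Gaj | Na | SaG | a | aa | aj | jG | ja.
G: inherits non-unit rules of {G} → SaG | aj | jG.
N: inherits non-unit rules of {G, N} → Gaj | SaG | aj | jG | ja.

S -> a | Na | aa | aj | jG | ja | Gaj | SaG; G -> aj | jG | SaG; N -> aj | jG | ja | Gaj | SaG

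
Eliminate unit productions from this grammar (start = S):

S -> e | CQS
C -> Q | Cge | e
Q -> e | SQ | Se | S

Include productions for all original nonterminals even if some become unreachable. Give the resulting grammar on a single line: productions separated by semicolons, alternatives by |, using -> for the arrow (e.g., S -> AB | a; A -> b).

S -> e | CQS; C -> e | SQ | Se | CQS | Cge; Q -> e | SQ | Se | CQS

Unit productions: C->Q, Q->S.
Unit pairs (A ⇒* B via units): (C,Q), (C,S), (Q,S).
S: inherits non-unit rules of {S} → CQS | e.
C: inherits non-unit rules of {C, Q, S} → CQS | Cge | SQ | Se | e.
Q: inherits non-unit rules of {Q, S} → CQS | SQ | Se | e.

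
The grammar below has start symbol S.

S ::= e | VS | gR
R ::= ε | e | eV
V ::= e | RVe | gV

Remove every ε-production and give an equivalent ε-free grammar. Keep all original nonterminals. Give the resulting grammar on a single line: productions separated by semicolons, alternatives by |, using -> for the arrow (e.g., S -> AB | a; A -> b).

S -> e | g | VS | gR; R -> e | eV; V -> e | Ve | gV | RVe

Nullable set: {R}.
S -> gR: R nullable, giving g | gR.
Drop R -> ε.
V -> RVe: R nullable, giving RVe | Ve.
Unchanged (no nullable symbols): S -> VS; S -> e; R -> e; R -> eV; V -> e; V -> gV.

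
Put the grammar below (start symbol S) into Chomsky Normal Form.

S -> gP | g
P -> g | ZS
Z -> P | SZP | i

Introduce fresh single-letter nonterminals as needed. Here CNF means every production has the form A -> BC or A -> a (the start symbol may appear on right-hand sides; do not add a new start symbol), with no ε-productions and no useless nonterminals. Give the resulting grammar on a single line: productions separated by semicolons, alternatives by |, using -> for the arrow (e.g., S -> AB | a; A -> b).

S -> g | AP; A -> g; B -> ZP; P -> g | ZS; Z -> g | i | SB | ZS

No ε-productions.
After unit-elimination: S -> g | gP; P -> g | ZS; Z -> g | i | ZS | SZP.
TERM: introduce A -> g and substitute in every rule of length ≥2.
BIN: Z -> SZP becomes Z -> SB, B -> ZP.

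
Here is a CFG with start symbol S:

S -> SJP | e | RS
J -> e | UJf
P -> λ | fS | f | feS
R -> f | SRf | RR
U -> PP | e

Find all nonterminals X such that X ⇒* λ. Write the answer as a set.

{P, U}

Directly nullable (have an ε-rule): {P}.
U is nullable via U -> PP (every symbol on the right is already known nullable).
Not nullable: J, R, S — each has a terminal in every rule's right-hand side or depends on a non-nullable symbol.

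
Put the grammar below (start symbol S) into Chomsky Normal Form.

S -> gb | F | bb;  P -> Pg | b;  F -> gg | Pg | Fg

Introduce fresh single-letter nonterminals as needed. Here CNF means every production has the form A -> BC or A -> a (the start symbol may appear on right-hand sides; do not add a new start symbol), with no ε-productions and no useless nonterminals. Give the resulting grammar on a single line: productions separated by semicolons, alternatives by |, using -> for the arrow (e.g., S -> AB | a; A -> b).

S -> AA | AB | BB | FA | PA; A -> g; B -> b; F -> AA | FA | PA; P -> b | PA

No ε-productions.
After unit-elimination: S -> Fg | Pg | bb | gb | gg; F -> Fg | Pg | gg; P -> b | Pg.
TERM: introduce B -> b, A -> g and substitute in every rule of length ≥2.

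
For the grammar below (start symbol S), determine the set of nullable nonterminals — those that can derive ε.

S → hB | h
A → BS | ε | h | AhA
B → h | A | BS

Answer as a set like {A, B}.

{A, B}

Directly nullable (have an ε-rule): {A}.
B is nullable via B -> A (every symbol on the right is already known nullable).
Not nullable: S — each has a terminal in every rule's right-hand side or depends on a non-nullable symbol.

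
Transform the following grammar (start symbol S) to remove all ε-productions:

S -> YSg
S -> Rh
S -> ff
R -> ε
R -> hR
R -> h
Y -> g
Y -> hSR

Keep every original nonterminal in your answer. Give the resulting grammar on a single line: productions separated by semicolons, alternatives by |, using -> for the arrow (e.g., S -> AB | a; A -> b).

S -> h | Rh | ff | YSg; R -> h | hR; Y -> g | hS | hSR

Nullable set: {R}.
S -> Rh: R nullable, giving Rh | h.
Drop R -> ε.
R -> hR: R nullable, giving h | hR.
Y -> hSR: R nullable, giving hS | hSR.
Unchanged (no nullable symbols): S -> YSg; S -> ff; R -> h; Y -> g.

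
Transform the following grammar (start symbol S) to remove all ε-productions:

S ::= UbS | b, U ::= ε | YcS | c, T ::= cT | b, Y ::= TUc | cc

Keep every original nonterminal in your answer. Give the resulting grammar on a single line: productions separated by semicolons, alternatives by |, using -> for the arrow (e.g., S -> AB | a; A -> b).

Nullable set: {U}.
S -> UbS: U nullable, giving UbS | bS.
Drop U -> ε.
Y -> TUc: U nullable, giving TUc | Tc.
Unchanged (no nullable symbols): S -> b; T -> b; T -> cT; U -> YcS; U -> c; Y -> cc.

S -> b | bS | UbS; T -> b | cT; U -> c | YcS; Y -> Tc | cc | TUc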